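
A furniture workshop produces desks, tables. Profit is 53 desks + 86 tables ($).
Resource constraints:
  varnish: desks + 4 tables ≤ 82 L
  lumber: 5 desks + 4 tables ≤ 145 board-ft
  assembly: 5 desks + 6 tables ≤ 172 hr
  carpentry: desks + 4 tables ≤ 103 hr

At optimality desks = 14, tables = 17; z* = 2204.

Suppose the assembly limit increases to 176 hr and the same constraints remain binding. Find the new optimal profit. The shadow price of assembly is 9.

2240

Δb = 4, so new z* = 2204 + (9)·(4) = 2204 + 36 = 2240.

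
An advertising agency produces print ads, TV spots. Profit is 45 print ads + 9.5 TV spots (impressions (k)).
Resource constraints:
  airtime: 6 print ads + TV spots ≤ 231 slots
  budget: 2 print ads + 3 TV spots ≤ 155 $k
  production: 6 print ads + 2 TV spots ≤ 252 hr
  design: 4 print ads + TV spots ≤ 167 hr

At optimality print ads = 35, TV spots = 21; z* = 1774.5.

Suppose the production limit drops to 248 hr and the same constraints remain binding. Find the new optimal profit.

1766.5

At the optimum: airtime uses 231 of 231 (binding); budget uses 133 of 155 (slack = 22); production uses 252 of 252 (binding); design uses 161 of 167 (slack = 6).
By complementary slackness, y = 0 for the non-binding constraints.
From A_Bᵀ y = c: 6·y_airtime + 6·y_production = 45; 1·y_airtime + 2·y_production = 9.5.
Solving: y_airtime = 5.5, y_production = 2.
Δz = y_production·Δb = 2 × (-4) = -8, so new z* = 1774.5 − 8 = 1766.5.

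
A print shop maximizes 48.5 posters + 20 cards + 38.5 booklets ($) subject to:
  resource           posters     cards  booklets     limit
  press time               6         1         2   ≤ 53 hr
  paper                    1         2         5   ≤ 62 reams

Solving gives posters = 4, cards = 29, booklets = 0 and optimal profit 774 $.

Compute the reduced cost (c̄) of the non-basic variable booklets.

-8

Check each constraint at x*: press time 53/53 (tight); paper 62/62 (tight).
Dual feasibility on the basic columns requires 6·y_press time + 1·y_paper = 48.5, 1·y_press time + 2·y_paper = 20.
Solving: y_press time = 7, y_paper = 6.5.
Reduced cost of booklets: c₃ − yᵀa₃ = 38.5 − (7·2 + 6.5·5) = 38.5 − 46.5 = -8.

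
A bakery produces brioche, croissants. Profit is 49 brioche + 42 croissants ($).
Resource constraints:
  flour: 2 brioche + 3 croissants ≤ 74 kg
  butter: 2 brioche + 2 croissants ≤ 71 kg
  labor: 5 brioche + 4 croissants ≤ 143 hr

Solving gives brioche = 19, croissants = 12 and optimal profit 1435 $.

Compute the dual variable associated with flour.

Check each constraint at x*: flour 74/74 (tight); butter 62/71 (slack 9); labor 143/143 (tight).
Slack constraints have shadow price 0 (complementary slackness).
Dual feasibility on the basic columns requires 2·y_flour + 5·y_labor = 49, 3·y_flour + 4·y_labor = 42.
This yields shadow prices y_flour = 2, y_labor = 9.
Shadow price of flour = 2.

2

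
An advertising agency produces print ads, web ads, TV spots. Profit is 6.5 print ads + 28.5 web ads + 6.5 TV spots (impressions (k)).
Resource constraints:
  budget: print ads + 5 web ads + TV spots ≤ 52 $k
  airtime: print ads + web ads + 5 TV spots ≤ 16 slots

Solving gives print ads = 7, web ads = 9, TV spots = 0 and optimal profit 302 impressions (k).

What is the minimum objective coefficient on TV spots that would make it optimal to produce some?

At the optimum: budget uses 52 of 52 (binding); airtime uses 16 of 16 (binding).
From A_Bᵀ y = c: 1·y_budget + 1·y_airtime = 6.5; 5·y_budget + 1·y_airtime = 28.5.
→ y_budget = 5.5 and y_airtime = 1.
TV spots enters the basis when its profit ≥ yᵀa₃ = 5.5·1 + 1·5 = 10.5.

10.5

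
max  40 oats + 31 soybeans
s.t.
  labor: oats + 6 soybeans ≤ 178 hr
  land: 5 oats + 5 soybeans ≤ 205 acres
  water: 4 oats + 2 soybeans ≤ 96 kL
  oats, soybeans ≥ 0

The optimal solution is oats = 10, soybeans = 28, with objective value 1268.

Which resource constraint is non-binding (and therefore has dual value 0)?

land

labor: 178/178 (binding)
land: 190/205 (slack 15)
water: 96/96 (binding)
By complementary slackness, a constraint with positive slack has shadow price 0 → land.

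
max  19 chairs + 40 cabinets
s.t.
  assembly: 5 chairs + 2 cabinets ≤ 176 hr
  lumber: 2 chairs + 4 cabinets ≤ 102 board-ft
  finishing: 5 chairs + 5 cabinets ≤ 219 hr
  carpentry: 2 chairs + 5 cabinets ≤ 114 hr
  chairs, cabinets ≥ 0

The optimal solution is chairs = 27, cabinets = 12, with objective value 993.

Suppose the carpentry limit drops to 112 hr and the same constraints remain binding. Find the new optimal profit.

Binding: lumber and carpentry. Non-binding: assembly (17 unused), finishing (24 unused).
Since assembly, finishing are not tight, their duals are 0.
Dual feasibility on the basic columns requires 2·y_lumber + 2·y_carpentry = 19, 4·y_lumber + 5·y_carpentry = 40.
→ y_lumber = 7.5 and y_carpentry = 2.
Δz = y_carpentry·Δb = 2 × (-2) = -4, so new z* = 993 − 4 = 989.

989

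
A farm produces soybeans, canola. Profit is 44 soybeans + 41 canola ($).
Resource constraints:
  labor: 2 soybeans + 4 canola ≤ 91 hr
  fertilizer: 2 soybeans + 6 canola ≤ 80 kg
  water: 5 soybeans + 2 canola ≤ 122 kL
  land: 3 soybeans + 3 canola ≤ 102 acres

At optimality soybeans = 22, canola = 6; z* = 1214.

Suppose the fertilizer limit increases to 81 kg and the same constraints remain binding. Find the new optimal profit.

Check each constraint at x*: labor 68/91 (slack 23); fertilizer 80/80 (tight); water 122/122 (tight); land 84/102 (slack 18).
By complementary slackness, y = 0 for the non-binding constraints.
The binding rows give the dual system: 2·y_fertilizer + 5·y_water = 44 and 6·y_fertilizer + 2·y_water = 41.
This yields shadow prices y_fertilizer = 4.5, y_water = 7.
Δz = y_fertilizer·Δb = 4.5 × (1) = 4.5, so new z* = 1214 + 4.5 = 1218.5.

1218.5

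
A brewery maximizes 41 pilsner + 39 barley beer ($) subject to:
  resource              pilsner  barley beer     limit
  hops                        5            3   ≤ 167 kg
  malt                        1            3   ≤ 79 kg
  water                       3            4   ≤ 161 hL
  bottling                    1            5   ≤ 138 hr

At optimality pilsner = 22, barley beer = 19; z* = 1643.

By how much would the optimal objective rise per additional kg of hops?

Check each constraint at x*: hops 167/167 (tight); malt 79/79 (tight); water 142/161 (slack 19); bottling 117/138 (slack 21).
Slack constraints have shadow price 0 (complementary slackness).
The binding rows give the dual system: 5·y_hops + 1·y_malt = 41 and 3·y_hops + 3·y_malt = 39.
Solving: y_hops = 7, y_malt = 6.
Shadow price of hops = 7.

7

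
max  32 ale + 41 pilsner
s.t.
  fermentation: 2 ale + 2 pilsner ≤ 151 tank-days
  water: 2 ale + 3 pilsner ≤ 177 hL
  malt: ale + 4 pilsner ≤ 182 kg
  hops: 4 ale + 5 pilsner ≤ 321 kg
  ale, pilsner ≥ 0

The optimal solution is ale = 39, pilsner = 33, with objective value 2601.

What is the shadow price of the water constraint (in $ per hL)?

Binding: water and hops. Non-binding: fermentation (7 unused), malt (11 unused).
By complementary slackness, y = 0 for the non-binding constraints.
The binding rows give the dual system: 2·y_water + 4·y_hops = 32 and 3·y_water + 5·y_hops = 41.
→ y_water = 2 and y_hops = 7.
Shadow price of water = 2.

2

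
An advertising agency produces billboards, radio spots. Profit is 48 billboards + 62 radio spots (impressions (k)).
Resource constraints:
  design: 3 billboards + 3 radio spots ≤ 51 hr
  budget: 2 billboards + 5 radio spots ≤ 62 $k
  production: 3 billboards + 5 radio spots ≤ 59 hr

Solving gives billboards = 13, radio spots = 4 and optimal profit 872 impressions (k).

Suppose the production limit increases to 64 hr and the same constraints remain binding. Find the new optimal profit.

907

At the optimum: design uses 51 of 51 (binding); budget uses 46 of 62 (slack = 16); production uses 59 of 59 (binding).
By complementary slackness, y = 0 for the non-binding constraint.
The binding rows give the dual system: 3·y_design + 3·y_production = 48 and 3·y_design + 5·y_production = 62.
This yields shadow prices y_design = 9, y_production = 7.
Δz = y_production·Δb = 7 × (5) = 35, so new z* = 872 + 35 = 907.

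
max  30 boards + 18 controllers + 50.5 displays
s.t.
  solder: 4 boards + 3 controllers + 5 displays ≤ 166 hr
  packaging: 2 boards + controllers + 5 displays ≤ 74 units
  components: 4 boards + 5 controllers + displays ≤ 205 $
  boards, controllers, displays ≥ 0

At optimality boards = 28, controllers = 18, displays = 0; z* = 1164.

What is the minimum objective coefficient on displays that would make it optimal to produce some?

Binding: solder and packaging. Non-binding: components (3 unused).
Since components is not tight, its dual is 0.
From A_Bᵀ y = c: 4·y_solder + 2·y_packaging = 30; 3·y_solder + 1·y_packaging = 18.
→ y_solder = 3 and y_packaging = 9.
displays enters the basis when its profit ≥ yᵀa₃ = 3·5 + 9·5 = 60.

60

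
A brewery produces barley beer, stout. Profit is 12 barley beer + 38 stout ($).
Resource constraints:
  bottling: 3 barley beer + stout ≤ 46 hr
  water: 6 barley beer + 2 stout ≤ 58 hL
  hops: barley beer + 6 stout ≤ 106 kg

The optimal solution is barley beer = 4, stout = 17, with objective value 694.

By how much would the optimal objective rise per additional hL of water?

1

Binding: water and hops. Non-binding: bottling (17 unused).
Slack constraints have shadow price 0 (complementary slackness).
The binding rows give the dual system: 6·y_water + 1·y_hops = 12 and 2·y_water + 6·y_hops = 38.
This yields shadow prices y_water = 1, y_hops = 6.
Shadow price of water = 1.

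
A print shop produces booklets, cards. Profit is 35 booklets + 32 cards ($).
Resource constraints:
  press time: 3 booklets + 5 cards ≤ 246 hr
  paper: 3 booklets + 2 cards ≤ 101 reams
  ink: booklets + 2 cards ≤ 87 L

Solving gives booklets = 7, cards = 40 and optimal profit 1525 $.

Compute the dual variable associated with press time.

At the optimum: press time uses 221 of 246 (slack = 25); paper uses 101 of 101 (binding); ink uses 87 of 87 (binding).
Since press time is not tight, its dual is 0.
From A_Bᵀ y = c: 3·y_paper + 1·y_ink = 35; 2·y_paper + 2·y_ink = 32.
Solving: y_paper = 9.5, y_ink = 6.5.
Shadow price of press time = 0.

0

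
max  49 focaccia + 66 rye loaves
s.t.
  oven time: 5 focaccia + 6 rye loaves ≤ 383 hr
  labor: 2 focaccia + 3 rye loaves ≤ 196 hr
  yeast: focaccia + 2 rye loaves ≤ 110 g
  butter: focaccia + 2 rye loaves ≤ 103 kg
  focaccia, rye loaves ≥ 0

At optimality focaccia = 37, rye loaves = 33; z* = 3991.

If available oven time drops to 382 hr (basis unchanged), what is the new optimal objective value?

Check each constraint at x*: oven time 383/383 (tight); labor 173/196 (slack 23); yeast 103/110 (slack 7); butter 103/103 (tight).
Slack constraints have shadow price 0 (complementary slackness).
From A_Bᵀ y = c: 5·y_oven time + 1·y_butter = 49; 6·y_oven time + 2·y_butter = 66.
This yields shadow prices y_oven time = 8, y_butter = 9.
Δz = y_oven time·Δb = 8 × (-1) = -8, so new z* = 3991 − 8 = 3983.

3983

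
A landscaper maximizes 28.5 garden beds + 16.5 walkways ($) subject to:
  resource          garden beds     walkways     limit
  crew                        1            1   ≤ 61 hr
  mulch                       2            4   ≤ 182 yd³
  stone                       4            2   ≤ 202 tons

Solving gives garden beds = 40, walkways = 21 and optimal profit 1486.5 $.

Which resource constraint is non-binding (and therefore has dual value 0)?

mulch

crew: 61/61 (binding)
mulch: 164/182 (slack 18)
stone: 202/202 (binding)
By complementary slackness, a constraint with positive slack has shadow price 0 → mulch.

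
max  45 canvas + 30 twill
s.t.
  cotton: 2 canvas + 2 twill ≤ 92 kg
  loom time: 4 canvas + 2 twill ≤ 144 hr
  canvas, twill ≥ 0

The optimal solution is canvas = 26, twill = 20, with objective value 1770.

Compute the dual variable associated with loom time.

7.5

Both cotton and loom time are binding at x*.
The binding rows give the dual system: 2·y_cotton + 4·y_loom time = 45 and 2·y_cotton + 2·y_loom time = 30.
Solving: y_cotton = 7.5, y_loom time = 7.5.
Shadow price of loom time = 7.5.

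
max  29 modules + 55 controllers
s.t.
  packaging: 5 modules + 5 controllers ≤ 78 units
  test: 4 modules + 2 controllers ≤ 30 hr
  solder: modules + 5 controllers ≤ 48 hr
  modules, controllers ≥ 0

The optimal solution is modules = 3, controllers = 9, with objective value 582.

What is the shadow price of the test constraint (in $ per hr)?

At the optimum: packaging uses 60 of 78 (slack = 18); test uses 30 of 30 (binding); solder uses 48 of 48 (binding).
Slack constraints have shadow price 0 (complementary slackness).
Dual feasibility on the basic columns requires 4·y_test + 1·y_solder = 29, 2·y_test + 5·y_solder = 55.
This yields shadow prices y_test = 5, y_solder = 9.
Shadow price of test = 5.

5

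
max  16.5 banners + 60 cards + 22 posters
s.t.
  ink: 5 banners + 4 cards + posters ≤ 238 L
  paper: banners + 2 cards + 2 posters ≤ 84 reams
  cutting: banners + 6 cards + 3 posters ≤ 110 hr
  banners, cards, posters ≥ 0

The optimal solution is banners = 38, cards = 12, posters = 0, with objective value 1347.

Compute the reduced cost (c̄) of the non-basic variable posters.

-6.5

At the optimum: ink uses 238 of 238 (binding); paper uses 62 of 84 (slack = 22); cutting uses 110 of 110 (binding).
Slack constraints have shadow price 0 (complementary slackness).
The binding rows give the dual system: 5·y_ink + 1·y_cutting = 16.5 and 4·y_ink + 6·y_cutting = 60.
Solving: y_ink = 1.5, y_cutting = 9.
Reduced cost of posters: c₃ − yᵀa₃ = 22 − (1.5·1 + 9·3) = 22 − 28.5 = -6.5.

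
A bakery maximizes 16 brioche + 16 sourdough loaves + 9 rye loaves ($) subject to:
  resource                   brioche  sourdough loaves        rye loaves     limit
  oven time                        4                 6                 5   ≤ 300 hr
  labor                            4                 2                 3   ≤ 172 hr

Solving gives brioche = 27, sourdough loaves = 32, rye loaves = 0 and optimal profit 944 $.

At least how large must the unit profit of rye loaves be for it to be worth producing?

16

At the optimum: oven time uses 300 of 300 (binding); labor uses 172 of 172 (binding).
Dual feasibility on the basic columns requires 4·y_oven time + 4·y_labor = 16, 6·y_oven time + 2·y_labor = 16.
→ y_oven time = 2 and y_labor = 2.
rye loaves enters the basis when its profit ≥ yᵀa₃ = 2·5 + 2·3 = 16.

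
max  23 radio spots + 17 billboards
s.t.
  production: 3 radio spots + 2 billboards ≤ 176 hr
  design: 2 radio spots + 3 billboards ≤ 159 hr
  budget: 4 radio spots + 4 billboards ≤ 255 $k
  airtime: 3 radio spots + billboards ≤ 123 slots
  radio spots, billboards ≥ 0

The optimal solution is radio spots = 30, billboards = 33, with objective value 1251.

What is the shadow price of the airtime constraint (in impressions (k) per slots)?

At the optimum: production uses 156 of 176 (slack = 20); design uses 159 of 159 (binding); budget uses 252 of 255 (slack = 3); airtime uses 123 of 123 (binding).
By complementary slackness, y = 0 for the non-binding constraints.
From A_Bᵀ y = c: 2·y_design + 3·y_airtime = 23; 3·y_design + 1·y_airtime = 17.
→ y_design = 4 and y_airtime = 5.
Shadow price of airtime = 5.

5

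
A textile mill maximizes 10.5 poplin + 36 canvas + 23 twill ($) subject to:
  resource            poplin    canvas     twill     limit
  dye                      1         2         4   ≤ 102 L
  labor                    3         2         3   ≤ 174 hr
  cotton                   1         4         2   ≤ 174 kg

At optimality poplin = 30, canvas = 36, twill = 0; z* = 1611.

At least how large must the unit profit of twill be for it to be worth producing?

27

At the optimum: dye uses 102 of 102 (binding); labor uses 162 of 174 (slack = 12); cotton uses 174 of 174 (binding).
By complementary slackness, y = 0 for the non-binding constraint.
The binding rows give the dual system: 1·y_dye + 1·y_cotton = 10.5 and 2·y_dye + 4·y_cotton = 36.
→ y_dye = 3 and y_cotton = 7.5.
twill enters the basis when its profit ≥ yᵀa₃ = 3·4 + 7.5·2 = 27.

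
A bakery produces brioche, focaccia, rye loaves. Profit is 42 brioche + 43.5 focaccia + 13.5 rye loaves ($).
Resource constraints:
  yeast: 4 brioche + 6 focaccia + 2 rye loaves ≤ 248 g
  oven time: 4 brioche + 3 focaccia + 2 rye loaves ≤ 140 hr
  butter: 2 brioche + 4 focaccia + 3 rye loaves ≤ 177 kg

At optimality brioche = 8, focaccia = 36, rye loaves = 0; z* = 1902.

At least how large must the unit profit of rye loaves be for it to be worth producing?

21

Binding: yeast and oven time. Non-binding: butter (17 unused).
By complementary slackness, y = 0 for the non-binding constraint.
The binding rows give the dual system: 4·y_yeast + 4·y_oven time = 42 and 6·y_yeast + 3·y_oven time = 43.5.
→ y_yeast = 4 and y_oven time = 6.5.
rye loaves enters the basis when its profit ≥ yᵀa₃ = 4·2 + 6.5·2 = 21.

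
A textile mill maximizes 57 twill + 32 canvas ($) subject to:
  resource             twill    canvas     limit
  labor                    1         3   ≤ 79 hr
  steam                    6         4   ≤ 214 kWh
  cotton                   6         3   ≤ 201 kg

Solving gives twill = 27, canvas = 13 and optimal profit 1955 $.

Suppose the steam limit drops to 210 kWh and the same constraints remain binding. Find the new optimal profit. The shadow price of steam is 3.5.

1941

Δb = -4, so new z* = 1955 + (3.5)·(-4) = 1955 − 14 = 1941.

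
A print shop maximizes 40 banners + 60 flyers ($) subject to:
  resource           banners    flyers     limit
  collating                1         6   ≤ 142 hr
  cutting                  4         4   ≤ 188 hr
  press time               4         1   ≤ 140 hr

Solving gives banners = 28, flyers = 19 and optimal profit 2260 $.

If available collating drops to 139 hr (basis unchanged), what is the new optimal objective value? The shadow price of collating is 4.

Δb = -3, so new z* = 2260 + (4)·(-3) = 2260 − 12 = 2248.

2248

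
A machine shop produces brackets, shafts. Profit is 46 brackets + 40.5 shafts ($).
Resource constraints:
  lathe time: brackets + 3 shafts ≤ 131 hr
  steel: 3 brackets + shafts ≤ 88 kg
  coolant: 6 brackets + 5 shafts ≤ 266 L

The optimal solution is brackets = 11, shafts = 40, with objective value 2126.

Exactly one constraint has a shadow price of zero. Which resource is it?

steel

lathe time: 131/131 (binding)
steel: 73/88 (slack 15)
coolant: 266/266 (binding)
By complementary slackness, a constraint with positive slack has shadow price 0 → steel.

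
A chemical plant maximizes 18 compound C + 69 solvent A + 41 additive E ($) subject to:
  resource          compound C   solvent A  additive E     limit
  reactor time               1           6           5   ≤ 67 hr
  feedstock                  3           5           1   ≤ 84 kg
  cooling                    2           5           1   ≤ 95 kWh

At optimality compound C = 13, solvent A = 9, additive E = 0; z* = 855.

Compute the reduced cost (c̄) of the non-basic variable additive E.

Check each constraint at x*: reactor time 67/67 (tight); feedstock 84/84 (tight); cooling 71/95 (slack 24).
Slack constraints have shadow price 0 (complementary slackness).
From A_Bᵀ y = c: 1·y_reactor time + 3·y_feedstock = 18; 6·y_reactor time + 5·y_feedstock = 69.
Solving: y_reactor time = 9, y_feedstock = 3.
Reduced cost of additive E: c₃ − yᵀa₃ = 41 − (9·5 + 3·1) = 41 − 48 = -7.

-7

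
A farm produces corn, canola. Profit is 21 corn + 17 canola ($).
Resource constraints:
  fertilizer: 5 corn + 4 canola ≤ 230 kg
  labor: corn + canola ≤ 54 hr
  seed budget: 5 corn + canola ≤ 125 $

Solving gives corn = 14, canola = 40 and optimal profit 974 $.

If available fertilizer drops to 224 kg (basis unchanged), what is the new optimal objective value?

950

Binding: fertilizer and labor. Non-binding: seed budget (15 unused).
Since seed budget is not tight, its dual is 0.
Dual feasibility on the basic columns requires 5·y_fertilizer + 1·y_labor = 21, 4·y_fertilizer + 1·y_labor = 17.
Solving: y_fertilizer = 4, y_labor = 1.
Δz = y_fertilizer·Δb = 4 × (-6) = -24, so new z* = 974 − 24 = 950.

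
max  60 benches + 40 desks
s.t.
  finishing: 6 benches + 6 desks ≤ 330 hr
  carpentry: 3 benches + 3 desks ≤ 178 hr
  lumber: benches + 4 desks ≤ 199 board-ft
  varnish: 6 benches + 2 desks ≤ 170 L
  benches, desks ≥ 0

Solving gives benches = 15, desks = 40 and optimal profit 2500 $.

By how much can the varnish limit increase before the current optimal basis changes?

160

Binding constraints: finishing, varnish. The basis is B = [[6,6],[6,2]] with det -24.
Per unit increase in varnish, x* moves by d = (0.25, -0.25).
The basis stays optimal until desks reaches 0; allowable increase = 160 L.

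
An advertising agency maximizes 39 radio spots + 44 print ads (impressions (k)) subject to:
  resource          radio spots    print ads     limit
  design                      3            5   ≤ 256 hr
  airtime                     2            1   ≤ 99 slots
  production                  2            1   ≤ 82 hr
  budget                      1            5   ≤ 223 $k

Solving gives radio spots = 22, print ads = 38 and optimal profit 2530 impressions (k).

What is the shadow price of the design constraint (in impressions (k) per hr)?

Binding: design and production. Non-binding: airtime (17 unused), budget (11 unused).
Slack constraints have shadow price 0 (complementary slackness).
From A_Bᵀ y = c: 3·y_design + 2·y_production = 39; 5·y_design + 1·y_production = 44.
→ y_design = 7 and y_production = 9.
Shadow price of design = 7.

7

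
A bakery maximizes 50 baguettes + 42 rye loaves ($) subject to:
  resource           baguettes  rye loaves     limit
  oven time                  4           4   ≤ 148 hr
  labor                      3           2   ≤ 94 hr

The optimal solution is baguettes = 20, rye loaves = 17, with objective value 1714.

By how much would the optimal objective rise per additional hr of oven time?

At the optimum: oven time uses 148 of 148 (binding); labor uses 94 of 94 (binding).
From A_Bᵀ y = c: 4·y_oven time + 3·y_labor = 50; 4·y_oven time + 2·y_labor = 42.
This yields shadow prices y_oven time = 6.5, y_labor = 8.
Shadow price of oven time = 6.5.

6.5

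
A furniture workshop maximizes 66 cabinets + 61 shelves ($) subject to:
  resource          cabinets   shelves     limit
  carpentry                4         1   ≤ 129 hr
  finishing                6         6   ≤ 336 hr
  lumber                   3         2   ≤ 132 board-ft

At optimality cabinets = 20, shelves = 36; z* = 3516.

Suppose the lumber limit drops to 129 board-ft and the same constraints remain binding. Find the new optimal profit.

Check each constraint at x*: carpentry 116/129 (slack 13); finishing 336/336 (tight); lumber 132/132 (tight).
Since carpentry is not tight, its dual is 0.
From A_Bᵀ y = c: 6·y_finishing + 3·y_lumber = 66; 6·y_finishing + 2·y_lumber = 61.
Solving: y_finishing = 8.5, y_lumber = 5.
Δz = y_lumber·Δb = 5 × (-3) = -15, so new z* = 3516 − 15 = 3501.

3501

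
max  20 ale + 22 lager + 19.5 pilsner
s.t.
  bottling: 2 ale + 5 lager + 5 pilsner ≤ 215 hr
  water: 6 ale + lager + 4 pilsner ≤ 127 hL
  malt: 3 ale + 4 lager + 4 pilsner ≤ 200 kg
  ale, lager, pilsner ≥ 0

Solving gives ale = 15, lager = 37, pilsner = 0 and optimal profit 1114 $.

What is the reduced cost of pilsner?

-8.5

Check each constraint at x*: bottling 215/215 (tight); water 127/127 (tight); malt 193/200 (slack 7).
Since malt is not tight, its dual is 0.
The binding rows give the dual system: 2·y_bottling + 6·y_water = 20 and 5·y_bottling + 1·y_water = 22.
Solving: y_bottling = 4, y_water = 2.
Reduced cost of pilsner: c₃ − yᵀa₃ = 19.5 − (4·5 + 2·4) = 19.5 − 28 = -8.5.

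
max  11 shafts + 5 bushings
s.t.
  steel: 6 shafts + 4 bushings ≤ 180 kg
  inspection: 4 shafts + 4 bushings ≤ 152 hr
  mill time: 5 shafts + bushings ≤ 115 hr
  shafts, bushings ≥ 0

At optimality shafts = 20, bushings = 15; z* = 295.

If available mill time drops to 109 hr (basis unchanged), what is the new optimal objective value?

Binding: steel and mill time. Non-binding: inspection (12 unused).
Since inspection is not tight, its dual is 0.
Dual feasibility on the basic columns requires 6·y_steel + 5·y_mill time = 11, 4·y_steel + 1·y_mill time = 5.
→ y_steel = 1 and y_mill time = 1.
Δz = y_mill time·Δb = 1 × (-6) = -6, so new z* = 295 − 6 = 289.

289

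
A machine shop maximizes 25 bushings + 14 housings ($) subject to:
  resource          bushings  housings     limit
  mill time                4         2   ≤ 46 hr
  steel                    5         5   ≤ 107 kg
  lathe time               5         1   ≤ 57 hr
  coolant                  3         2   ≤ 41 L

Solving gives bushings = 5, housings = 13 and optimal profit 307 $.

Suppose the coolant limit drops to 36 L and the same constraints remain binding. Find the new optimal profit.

Check each constraint at x*: mill time 46/46 (tight); steel 90/107 (slack 17); lathe time 38/57 (slack 19); coolant 41/41 (tight).
Since steel, lathe time are not tight, their duals are 0.
Dual feasibility on the basic columns requires 4·y_mill time + 3·y_coolant = 25, 2·y_mill time + 2·y_coolant = 14.
This yields shadow prices y_mill time = 4, y_coolant = 3.
Δz = y_coolant·Δb = 3 × (-5) = -15, so new z* = 307 − 15 = 292.

292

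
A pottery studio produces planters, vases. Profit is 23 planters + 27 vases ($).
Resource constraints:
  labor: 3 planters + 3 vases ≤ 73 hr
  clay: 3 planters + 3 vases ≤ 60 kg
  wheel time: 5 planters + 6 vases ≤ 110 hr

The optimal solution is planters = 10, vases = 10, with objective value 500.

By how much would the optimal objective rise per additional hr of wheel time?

4

Check each constraint at x*: labor 60/73 (slack 13); clay 60/60 (tight); wheel time 110/110 (tight).
By complementary slackness, y = 0 for the non-binding constraint.
From A_Bᵀ y = c: 3·y_clay + 5·y_wheel time = 23; 3·y_clay + 6·y_wheel time = 27.
Solving: y_clay = 1, y_wheel time = 4.
Shadow price of wheel time = 4.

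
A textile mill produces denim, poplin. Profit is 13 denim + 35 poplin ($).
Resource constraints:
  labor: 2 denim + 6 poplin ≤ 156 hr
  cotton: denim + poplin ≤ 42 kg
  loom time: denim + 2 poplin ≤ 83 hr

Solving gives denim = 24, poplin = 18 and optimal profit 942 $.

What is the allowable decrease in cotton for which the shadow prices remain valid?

Binding constraints: labor, cotton. The basis is B = [[2,6],[1,1]] with det -4.
Per unit decrease in cotton, x* moves by d = (-1.5, 0.5).
The basis stays optimal until denim reaches 0; allowable decrease = 16 kg.

16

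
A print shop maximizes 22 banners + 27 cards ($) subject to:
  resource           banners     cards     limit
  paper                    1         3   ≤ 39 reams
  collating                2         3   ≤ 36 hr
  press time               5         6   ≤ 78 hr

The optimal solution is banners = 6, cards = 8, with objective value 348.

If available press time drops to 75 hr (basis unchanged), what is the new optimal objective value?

336

At the optimum: paper uses 30 of 39 (slack = 9); collating uses 36 of 36 (binding); press time uses 78 of 78 (binding).
By complementary slackness, y = 0 for the non-binding constraint.
From A_Bᵀ y = c: 2·y_collating + 5·y_press time = 22; 3·y_collating + 6·y_press time = 27.
This yields shadow prices y_collating = 1, y_press time = 4.
Δz = y_press time·Δb = 4 × (-3) = -12, so new z* = 348 − 12 = 336.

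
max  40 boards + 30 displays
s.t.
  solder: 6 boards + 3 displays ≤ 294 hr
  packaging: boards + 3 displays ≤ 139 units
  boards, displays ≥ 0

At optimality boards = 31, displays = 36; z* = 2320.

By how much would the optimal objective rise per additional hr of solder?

Check each constraint at x*: solder 294/294 (tight); packaging 139/139 (tight).
Dual feasibility on the basic columns requires 6·y_solder + 1·y_packaging = 40, 3·y_solder + 3·y_packaging = 30.
Solving: y_solder = 6, y_packaging = 4.
Shadow price of solder = 6.

6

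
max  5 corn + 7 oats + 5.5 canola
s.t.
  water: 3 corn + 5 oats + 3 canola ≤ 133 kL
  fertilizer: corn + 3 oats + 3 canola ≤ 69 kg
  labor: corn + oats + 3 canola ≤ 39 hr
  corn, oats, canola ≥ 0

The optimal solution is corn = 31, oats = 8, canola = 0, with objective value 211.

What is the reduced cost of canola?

At the optimum: water uses 133 of 133 (binding); fertilizer uses 55 of 69 (slack = 14); labor uses 39 of 39 (binding).
Slack constraints have shadow price 0 (complementary slackness).
Dual feasibility on the basic columns requires 3·y_water + 1·y_labor = 5, 5·y_water + 1·y_labor = 7.
Solving: y_water = 1, y_labor = 2.
Reduced cost of canola: c₃ − yᵀa₃ = 5.5 − (1·3 + 2·3) = 5.5 − 9 = -3.5.

-3.5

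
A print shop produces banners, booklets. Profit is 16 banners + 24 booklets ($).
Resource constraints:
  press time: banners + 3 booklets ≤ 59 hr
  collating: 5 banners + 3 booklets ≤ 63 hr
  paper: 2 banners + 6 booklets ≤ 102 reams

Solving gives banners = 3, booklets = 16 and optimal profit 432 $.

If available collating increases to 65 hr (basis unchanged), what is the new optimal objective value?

436

Binding: collating and paper. Non-binding: press time (8 unused).
Since press time is not tight, its dual is 0.
The binding rows give the dual system: 5·y_collating + 2·y_paper = 16 and 3·y_collating + 6·y_paper = 24.
This yields shadow prices y_collating = 2, y_paper = 3.
Δz = y_collating·Δb = 2 × (2) = 4, so new z* = 432 + 4 = 436.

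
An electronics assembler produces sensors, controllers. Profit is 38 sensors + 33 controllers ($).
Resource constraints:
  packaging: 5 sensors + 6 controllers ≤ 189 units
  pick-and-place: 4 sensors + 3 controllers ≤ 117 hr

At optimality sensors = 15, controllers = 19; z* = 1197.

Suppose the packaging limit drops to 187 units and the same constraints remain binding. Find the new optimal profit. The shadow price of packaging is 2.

1193

Δb = -2, so new z* = 1197 + (2)·(-2) = 1197 − 4 = 1193.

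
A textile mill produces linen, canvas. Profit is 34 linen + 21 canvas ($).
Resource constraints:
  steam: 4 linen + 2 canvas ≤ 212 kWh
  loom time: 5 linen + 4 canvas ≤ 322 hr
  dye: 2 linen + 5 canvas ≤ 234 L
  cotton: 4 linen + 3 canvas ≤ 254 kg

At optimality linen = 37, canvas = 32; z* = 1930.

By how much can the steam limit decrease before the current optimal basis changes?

Binding constraints: steam, dye. The basis is B = [[4,2],[2,5]] with det 16.
Per unit decrease in steam, x* moves by d = (-0.3125, 0.125).
The basis stays optimal until linen reaches 0; allowable decrease = 118.4 kWh.

118.4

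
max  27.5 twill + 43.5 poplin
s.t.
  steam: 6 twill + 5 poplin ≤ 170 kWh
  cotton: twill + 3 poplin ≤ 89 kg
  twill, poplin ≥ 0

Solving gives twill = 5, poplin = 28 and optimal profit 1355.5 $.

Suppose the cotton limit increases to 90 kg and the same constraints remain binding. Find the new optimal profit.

At the optimum: steam uses 170 of 170 (binding); cotton uses 89 of 89 (binding).
The binding rows give the dual system: 6·y_steam + 1·y_cotton = 27.5 and 5·y_steam + 3·y_cotton = 43.5.
→ y_steam = 3 and y_cotton = 9.5.
Δz = y_cotton·Δb = 9.5 × (1) = 9.5, so new z* = 1355.5 + 9.5 = 1365.

1365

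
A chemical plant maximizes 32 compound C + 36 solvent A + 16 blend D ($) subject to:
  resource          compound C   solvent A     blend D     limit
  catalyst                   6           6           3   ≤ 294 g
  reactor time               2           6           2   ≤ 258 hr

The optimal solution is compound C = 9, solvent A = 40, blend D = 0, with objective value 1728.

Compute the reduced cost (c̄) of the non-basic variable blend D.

-1

Both catalyst and reactor time are binding at x*.
The binding rows give the dual system: 6·y_catalyst + 2·y_reactor time = 32 and 6·y_catalyst + 6·y_reactor time = 36.
This yields shadow prices y_catalyst = 5, y_reactor time = 1.
Reduced cost of blend D: c₃ − yᵀa₃ = 16 − (5·3 + 1·2) = 16 − 17 = -1.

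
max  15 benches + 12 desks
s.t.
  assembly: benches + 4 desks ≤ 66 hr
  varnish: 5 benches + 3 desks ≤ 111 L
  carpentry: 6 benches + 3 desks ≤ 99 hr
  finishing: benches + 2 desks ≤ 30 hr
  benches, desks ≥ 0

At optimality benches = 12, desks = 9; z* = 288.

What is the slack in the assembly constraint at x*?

assembly used = 1·12 + 4·9 = 48; slack = 66 − 48 = 18.

18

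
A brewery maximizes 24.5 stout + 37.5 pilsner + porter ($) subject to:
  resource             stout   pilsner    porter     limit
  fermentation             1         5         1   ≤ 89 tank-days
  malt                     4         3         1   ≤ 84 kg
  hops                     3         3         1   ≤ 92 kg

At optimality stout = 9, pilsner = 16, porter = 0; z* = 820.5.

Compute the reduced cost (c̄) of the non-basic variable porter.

-8.5

Check each constraint at x*: fermentation 89/89 (tight); malt 84/84 (tight); hops 75/92 (slack 17).
By complementary slackness, y = 0 for the non-binding constraint.
Dual feasibility on the basic columns requires 1·y_fermentation + 4·y_malt = 24.5, 5·y_fermentation + 3·y_malt = 37.5.
This yields shadow prices y_fermentation = 4.5, y_malt = 5.
Reduced cost of porter: c₃ − yᵀa₃ = 1 − (4.5·1 + 5·1) = 1 − 9.5 = -8.5.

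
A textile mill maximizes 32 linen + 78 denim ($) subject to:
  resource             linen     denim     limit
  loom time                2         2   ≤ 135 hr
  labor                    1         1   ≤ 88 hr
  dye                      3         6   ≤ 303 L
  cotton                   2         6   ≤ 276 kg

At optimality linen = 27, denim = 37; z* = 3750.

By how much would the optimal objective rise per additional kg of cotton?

7

At the optimum: loom time uses 128 of 135 (slack = 7); labor uses 64 of 88 (slack = 24); dye uses 303 of 303 (binding); cotton uses 276 of 276 (binding).
By complementary slackness, y = 0 for the non-binding constraints.
From A_Bᵀ y = c: 3·y_dye + 2·y_cotton = 32; 6·y_dye + 6·y_cotton = 78.
→ y_dye = 6 and y_cotton = 7.
Shadow price of cotton = 7.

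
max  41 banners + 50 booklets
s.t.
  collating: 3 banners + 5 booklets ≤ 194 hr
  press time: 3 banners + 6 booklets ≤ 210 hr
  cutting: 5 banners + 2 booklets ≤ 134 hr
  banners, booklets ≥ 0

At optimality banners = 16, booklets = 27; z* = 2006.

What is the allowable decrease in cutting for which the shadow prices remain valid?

Binding constraints: press time, cutting. The basis is B = [[3,6],[5,2]] with det -24.
Per unit decrease in cutting, x* moves by d = (-0.25, 0.125).
The basis stays optimal until banners reaches 0; allowable decrease = 64 hr.

64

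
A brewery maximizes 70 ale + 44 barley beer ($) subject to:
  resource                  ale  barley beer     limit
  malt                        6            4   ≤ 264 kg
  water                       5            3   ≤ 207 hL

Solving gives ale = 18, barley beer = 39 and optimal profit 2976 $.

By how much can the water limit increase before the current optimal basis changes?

Binding constraints: malt, water. The basis is B = [[6,4],[5,3]] with det -2.
Per unit increase in water, x* moves by d = (2, -3).
The basis stays optimal until barley beer reaches 0; allowable increase = 13 hL.

13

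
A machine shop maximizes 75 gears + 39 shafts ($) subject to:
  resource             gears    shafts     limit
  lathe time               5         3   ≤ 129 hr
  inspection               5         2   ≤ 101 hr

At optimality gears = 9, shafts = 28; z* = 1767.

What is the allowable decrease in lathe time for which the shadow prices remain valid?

Binding constraints: lathe time, inspection. The basis is B = [[5,3],[5,2]] with det -5.
Per unit decrease in lathe time, x* moves by d = (0.4, -1).
The basis stays optimal until shafts reaches 0; allowable decrease = 28 hr.

28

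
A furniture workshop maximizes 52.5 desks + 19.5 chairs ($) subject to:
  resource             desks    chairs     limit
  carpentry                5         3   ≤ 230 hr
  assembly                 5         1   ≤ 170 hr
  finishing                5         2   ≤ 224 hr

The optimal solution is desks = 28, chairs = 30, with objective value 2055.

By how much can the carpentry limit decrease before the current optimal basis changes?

Binding constraints: carpentry, assembly. The basis is B = [[5,3],[5,1]] with det -10.
Per unit decrease in carpentry, x* moves by d = (0.1, -0.5).
The basis stays optimal until chairs reaches 0; allowable decrease = 60 hr.

60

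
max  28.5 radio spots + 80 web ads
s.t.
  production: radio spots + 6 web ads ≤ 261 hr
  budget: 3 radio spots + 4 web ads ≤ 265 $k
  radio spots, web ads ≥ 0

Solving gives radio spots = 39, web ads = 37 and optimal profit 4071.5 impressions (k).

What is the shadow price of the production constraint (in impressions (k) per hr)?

9

At the optimum: production uses 261 of 261 (binding); budget uses 265 of 265 (binding).
From A_Bᵀ y = c: 1·y_production + 3·y_budget = 28.5; 6·y_production + 4·y_budget = 80.
Solving: y_production = 9, y_budget = 6.5.
Shadow price of production = 9.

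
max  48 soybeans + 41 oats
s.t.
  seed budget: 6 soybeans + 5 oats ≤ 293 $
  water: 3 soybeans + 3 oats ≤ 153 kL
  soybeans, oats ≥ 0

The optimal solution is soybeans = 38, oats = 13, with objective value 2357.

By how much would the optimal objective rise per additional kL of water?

At the optimum: seed budget uses 293 of 293 (binding); water uses 153 of 153 (binding).
Dual feasibility on the basic columns requires 6·y_seed budget + 3·y_water = 48, 5·y_seed budget + 3·y_water = 41.
→ y_seed budget = 7 and y_water = 2.
Shadow price of water = 2.

2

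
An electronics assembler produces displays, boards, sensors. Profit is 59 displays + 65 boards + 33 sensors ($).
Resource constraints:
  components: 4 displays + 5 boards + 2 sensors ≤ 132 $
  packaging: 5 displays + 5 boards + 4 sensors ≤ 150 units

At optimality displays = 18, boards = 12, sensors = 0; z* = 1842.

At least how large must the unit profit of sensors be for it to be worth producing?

Both components and packaging are binding at x*.
The binding rows give the dual system: 4·y_components + 5·y_packaging = 59 and 5·y_components + 5·y_packaging = 65.
Solving: y_components = 6, y_packaging = 7.
sensors enters the basis when its profit ≥ yᵀa₃ = 6·2 + 7·4 = 40.

40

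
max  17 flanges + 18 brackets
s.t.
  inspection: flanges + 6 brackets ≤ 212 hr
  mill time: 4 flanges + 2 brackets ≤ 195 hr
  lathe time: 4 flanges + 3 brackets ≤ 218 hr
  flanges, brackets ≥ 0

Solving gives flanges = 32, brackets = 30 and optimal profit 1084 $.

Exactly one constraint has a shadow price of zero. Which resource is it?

inspection: 212/212 (binding)
mill time: 188/195 (slack 7)
lathe time: 218/218 (binding)
By complementary slackness, a constraint with positive slack has shadow price 0 → mill time.

mill time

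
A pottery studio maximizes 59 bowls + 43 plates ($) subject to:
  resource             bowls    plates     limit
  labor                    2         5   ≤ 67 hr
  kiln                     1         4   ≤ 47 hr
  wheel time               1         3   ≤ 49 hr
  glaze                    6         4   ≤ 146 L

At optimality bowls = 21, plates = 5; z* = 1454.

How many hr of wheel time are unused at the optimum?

wheel time used = 1·21 + 3·5 = 36; slack = 49 − 36 = 13.

13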